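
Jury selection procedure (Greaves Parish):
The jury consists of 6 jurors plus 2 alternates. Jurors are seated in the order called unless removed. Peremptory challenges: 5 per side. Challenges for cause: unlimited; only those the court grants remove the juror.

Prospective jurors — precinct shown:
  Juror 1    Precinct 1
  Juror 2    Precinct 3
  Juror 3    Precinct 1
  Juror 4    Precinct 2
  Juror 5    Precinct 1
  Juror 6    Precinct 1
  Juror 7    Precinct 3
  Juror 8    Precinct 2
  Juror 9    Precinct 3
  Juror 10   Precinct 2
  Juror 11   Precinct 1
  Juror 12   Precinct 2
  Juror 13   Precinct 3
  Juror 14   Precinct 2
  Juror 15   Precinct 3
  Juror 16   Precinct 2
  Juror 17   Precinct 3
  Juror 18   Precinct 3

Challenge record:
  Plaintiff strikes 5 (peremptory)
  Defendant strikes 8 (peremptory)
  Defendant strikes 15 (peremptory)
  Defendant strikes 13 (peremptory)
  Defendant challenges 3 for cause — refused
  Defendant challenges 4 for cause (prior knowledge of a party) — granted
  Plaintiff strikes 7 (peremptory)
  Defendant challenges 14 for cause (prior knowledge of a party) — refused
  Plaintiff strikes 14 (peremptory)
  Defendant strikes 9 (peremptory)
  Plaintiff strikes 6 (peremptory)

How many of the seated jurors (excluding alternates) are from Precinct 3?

Removed: #4, #5, #6, #7, #8, #9, #13, #14, #15.
Seated jurors 1–6: #1, #2, #3, #10, #11, #12 (alternates #16, #17 not counted).
Of those, in Precinct 3: #2 → 1.

1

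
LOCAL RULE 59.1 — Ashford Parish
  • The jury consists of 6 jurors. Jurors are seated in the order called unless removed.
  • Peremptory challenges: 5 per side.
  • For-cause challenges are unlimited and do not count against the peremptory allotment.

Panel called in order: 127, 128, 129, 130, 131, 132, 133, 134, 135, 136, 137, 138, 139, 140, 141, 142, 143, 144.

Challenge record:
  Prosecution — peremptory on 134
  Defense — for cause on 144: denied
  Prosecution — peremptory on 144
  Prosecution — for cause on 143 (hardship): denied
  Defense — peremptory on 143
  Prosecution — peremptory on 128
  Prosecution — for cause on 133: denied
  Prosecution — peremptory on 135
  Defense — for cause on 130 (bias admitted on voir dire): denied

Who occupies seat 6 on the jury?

Removed: #128, #134, #135, #143, #144. (#130, #133 stay — for-cause denied.)
Seating in order: seats 1–6 → #127, #129, #130, #131, #132, #133.
So seat 6 is #133.

133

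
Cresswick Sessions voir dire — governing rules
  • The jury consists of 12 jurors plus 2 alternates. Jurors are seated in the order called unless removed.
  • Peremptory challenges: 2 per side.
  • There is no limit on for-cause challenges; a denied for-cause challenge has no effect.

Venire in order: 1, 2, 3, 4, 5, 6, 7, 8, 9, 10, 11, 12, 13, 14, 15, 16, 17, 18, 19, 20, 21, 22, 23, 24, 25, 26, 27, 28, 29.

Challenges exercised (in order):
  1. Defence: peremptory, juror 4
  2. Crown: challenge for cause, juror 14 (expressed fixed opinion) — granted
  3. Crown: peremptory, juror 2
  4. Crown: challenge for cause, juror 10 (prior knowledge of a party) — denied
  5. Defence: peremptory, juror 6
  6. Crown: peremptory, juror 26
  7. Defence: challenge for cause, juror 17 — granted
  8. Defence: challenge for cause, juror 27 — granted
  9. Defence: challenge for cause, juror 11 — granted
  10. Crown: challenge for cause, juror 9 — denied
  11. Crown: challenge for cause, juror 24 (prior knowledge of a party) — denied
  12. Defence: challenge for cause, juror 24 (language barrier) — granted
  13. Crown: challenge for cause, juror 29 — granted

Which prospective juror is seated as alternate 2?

20

Removed: #2, #4, #6, #11, #14, #17, #24, #26, #27, #29. (#9, #10 stay — for-cause denied.)
Seating in order: seats 1–12 → #1, #3, #5, #7, #8, #9, #10, #12, #13, #15, #16, #18; alternates → #19, #20.
So alternate 2 is #20.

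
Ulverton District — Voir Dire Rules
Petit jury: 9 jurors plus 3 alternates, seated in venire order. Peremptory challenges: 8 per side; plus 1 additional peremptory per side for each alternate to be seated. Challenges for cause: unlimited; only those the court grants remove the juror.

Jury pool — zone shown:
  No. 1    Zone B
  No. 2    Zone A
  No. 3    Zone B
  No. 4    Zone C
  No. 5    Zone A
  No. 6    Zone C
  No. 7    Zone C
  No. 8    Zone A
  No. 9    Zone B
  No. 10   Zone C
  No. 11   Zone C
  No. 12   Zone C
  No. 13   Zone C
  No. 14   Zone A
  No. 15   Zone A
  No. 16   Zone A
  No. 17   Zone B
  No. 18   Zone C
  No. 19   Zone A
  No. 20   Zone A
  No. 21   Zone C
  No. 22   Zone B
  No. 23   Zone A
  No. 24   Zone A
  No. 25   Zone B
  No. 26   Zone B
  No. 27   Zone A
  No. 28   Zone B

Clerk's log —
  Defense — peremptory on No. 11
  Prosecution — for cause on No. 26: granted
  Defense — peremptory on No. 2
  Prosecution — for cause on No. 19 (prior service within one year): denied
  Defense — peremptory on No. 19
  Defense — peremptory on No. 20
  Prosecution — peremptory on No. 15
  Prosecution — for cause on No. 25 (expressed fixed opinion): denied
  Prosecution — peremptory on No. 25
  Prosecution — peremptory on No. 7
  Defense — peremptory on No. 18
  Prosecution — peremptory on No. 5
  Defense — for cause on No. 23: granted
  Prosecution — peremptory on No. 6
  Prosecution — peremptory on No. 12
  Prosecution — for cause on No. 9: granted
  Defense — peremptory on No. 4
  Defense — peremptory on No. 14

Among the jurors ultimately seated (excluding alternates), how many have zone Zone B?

4

Removed: #2, #4, #5, #6, #7, #9, #11, #12, #14, #15, #18, #19, #20, #23, #25, #26.
Seated jurors 1–9: #1, #3, #8, #10, #13, #16, #17, #21, #22 (alternates #24, #27, #28 not counted).
Of those, in Zone B: #1, #3, #17, #22 → 4.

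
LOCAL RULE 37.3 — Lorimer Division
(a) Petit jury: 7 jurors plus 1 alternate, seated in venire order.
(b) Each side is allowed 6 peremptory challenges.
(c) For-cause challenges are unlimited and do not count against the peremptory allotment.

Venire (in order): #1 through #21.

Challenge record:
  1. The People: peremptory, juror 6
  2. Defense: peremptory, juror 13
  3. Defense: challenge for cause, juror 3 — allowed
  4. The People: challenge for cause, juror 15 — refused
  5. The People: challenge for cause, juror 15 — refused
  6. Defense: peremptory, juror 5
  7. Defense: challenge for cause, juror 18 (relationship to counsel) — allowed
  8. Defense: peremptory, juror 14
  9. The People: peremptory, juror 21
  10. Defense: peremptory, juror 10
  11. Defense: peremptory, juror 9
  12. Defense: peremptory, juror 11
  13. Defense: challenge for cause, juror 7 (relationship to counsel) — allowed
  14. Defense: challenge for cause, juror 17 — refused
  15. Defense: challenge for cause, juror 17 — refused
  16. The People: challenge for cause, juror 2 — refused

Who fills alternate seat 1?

17

Removed: #3, #5, #6, #7, #9, #10, #11, #13, #14, #18, #21. (#2, #15, #17 stay — for-cause denied.)
Filling seats in venire order through position 8: #1, #2, #4, #8, #12, #15, #16, #17.
So alternate 1 is #17.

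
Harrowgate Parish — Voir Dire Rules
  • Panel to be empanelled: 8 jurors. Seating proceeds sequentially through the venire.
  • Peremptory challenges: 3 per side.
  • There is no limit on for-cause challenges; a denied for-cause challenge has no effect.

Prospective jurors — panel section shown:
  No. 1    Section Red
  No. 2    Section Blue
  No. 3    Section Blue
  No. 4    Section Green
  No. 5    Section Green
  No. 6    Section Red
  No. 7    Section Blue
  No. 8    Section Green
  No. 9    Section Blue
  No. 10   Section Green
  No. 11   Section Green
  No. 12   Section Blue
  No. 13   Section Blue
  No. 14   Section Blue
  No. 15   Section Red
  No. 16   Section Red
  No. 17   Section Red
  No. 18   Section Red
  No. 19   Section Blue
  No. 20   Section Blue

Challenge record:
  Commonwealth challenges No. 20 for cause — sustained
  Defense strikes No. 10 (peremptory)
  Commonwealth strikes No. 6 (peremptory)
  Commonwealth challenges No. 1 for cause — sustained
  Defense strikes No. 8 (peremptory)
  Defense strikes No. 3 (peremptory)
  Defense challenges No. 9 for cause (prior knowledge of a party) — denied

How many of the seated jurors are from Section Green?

3

Removed: #1, #3, #6, #8, #10, #20.
Seated jurors 1–8: #2, #4, #5, #7, #9, #11, #12, #13.
Of those, in Section Green: #4, #5, #11 → 3.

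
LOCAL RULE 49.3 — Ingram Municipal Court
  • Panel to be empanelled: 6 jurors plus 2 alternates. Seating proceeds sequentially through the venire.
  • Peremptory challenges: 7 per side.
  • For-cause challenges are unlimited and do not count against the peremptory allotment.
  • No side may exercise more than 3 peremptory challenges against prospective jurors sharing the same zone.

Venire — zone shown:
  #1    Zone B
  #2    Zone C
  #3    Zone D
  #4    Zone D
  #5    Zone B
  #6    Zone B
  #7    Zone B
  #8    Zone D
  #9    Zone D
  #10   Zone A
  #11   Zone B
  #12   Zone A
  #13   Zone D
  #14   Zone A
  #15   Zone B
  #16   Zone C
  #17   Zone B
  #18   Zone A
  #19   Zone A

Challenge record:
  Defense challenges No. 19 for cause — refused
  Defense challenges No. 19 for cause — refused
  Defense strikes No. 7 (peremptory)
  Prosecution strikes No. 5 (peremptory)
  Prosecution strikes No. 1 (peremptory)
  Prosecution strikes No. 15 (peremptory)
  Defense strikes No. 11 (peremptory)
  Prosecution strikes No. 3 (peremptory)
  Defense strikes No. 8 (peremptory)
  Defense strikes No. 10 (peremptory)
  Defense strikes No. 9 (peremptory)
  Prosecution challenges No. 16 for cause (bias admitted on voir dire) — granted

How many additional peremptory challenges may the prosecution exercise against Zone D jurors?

Prosecution peremptories so far: #5, #1, #15, #3 — 4 of 7 used, 3 left overall.
Against Zone D: #3 — 1 used; per-zone cap 3 leaves 2.
Binding limit: min(3, 2) = 2.

2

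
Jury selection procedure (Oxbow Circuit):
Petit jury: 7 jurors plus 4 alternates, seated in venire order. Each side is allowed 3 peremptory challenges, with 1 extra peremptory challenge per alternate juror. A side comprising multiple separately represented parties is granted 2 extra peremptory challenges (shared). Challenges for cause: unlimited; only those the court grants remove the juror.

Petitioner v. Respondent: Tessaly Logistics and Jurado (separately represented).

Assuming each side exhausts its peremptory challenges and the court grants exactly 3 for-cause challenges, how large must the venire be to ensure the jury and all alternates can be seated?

30

Seats to fill: 7 + 4 alternates = 11.
Peremptories — Petitioner: 3 + 1×4 = 7; Respondent: 3 + 1×4 + 2 = 9; total 16.
For-cause removals: 3.
Minimum venire: 11 + 16 + 3 = 30.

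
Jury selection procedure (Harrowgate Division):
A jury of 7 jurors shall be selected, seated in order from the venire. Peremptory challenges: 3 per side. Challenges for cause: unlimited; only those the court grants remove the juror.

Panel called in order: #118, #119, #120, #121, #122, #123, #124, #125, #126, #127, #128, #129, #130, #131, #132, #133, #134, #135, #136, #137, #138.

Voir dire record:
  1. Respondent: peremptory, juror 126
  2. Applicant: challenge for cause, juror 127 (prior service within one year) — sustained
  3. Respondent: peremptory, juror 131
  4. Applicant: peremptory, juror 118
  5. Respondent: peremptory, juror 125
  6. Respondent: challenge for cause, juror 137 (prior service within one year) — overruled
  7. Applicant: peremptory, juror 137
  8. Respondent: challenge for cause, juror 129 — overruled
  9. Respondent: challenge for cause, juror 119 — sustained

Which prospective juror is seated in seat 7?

129

Removed: #118, #119, #125, #126, #127, #131, #137. (#129 stays — for-cause denied.)
Filling seats in venire order through position 7: #120, #121, #122, #123, #124, #128, #129.
So seat 7 is #129.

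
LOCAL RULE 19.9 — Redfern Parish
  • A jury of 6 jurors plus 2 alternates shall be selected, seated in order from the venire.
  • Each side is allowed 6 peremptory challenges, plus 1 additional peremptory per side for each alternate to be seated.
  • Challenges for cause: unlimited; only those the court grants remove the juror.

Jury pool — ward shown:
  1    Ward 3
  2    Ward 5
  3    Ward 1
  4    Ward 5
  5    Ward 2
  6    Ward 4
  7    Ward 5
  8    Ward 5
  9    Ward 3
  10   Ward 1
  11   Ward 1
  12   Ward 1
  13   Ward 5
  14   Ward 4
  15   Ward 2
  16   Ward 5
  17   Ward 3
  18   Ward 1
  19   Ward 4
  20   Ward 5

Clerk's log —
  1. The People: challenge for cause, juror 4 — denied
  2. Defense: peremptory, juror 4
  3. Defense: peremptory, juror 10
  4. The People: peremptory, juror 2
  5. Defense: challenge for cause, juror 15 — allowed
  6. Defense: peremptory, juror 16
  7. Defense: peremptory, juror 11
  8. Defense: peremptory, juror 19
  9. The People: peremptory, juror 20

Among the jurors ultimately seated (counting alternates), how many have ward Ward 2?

Removed: #2, #4, #10, #11, #15, #16, #19, #20.
Seated (8 incl. alternates): #1, #3, #5, #6, #7, #8, #9, #12.
Of those, in Ward 2: #5 → 1.

1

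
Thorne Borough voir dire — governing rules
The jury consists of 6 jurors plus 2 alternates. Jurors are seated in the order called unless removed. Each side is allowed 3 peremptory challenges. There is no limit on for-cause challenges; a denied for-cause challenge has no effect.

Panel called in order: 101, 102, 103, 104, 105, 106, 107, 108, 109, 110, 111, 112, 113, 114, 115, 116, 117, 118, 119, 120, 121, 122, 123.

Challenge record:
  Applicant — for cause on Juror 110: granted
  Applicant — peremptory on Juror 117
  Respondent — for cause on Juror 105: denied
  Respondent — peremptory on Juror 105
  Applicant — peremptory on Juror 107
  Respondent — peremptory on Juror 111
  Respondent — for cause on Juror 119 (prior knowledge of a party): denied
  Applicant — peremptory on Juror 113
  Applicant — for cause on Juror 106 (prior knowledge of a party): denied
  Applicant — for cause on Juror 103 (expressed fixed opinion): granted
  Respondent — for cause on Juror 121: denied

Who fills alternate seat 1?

112

Removed: #103, #105, #107, #110, #111, #113, #117. (#106, #119, #121 stay — for-cause denied.)
Seating in order: seats 1–6 → #101, #102, #104, #106, #108, #109; alternates → #112, #114.
So alternate 1 is #112.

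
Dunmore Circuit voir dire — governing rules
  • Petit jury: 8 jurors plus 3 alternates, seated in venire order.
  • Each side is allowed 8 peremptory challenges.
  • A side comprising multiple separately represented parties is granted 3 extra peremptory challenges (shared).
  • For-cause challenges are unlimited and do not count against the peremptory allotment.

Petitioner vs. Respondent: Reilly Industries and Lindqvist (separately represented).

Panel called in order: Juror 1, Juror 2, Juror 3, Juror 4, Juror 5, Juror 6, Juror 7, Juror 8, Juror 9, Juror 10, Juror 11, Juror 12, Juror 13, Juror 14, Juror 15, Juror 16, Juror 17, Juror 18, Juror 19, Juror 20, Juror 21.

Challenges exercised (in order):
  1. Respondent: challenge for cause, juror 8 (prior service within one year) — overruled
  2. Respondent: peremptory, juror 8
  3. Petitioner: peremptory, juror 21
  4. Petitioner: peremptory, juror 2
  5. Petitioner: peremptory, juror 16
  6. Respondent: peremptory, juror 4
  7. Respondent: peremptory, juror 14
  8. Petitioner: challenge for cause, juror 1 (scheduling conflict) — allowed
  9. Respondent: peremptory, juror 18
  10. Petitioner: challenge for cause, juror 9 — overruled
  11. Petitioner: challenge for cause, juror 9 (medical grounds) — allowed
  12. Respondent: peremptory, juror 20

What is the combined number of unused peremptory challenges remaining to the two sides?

Petitioner allotment: 8. Respondent allotment: 8 base + 3 multi-party = 11.
Petitioner peremptories used: #21, #2, #16 — 3 (for-cause on #1, #9, #9 don't count).
Respondent peremptories used: #8, #4, #14, #18, #20 — 5 (the for-cause on #8 doesn't count).
Remaining: (8 − 3) + (11 − 5) = 11.

11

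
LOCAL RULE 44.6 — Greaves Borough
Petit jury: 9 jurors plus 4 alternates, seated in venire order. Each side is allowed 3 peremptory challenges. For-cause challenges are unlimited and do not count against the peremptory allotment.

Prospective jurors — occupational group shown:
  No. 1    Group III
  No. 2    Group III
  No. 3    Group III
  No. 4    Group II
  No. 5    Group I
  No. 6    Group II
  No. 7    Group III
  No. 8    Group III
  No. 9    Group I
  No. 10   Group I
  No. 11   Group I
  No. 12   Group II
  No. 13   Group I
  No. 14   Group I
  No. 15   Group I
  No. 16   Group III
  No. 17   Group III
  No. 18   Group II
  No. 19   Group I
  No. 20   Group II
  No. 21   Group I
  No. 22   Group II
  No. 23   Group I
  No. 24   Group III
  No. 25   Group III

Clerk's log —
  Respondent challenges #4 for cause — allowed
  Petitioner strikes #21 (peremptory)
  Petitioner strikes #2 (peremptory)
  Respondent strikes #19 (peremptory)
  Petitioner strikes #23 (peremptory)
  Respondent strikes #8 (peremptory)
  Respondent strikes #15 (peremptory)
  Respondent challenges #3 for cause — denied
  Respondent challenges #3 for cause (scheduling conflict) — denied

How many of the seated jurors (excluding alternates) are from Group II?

Removed: #2, #4, #8, #15, #19, #21, #23.
Seated jurors 1–9: #1, #3, #5, #6, #7, #9, #10, #11, #12 (alternates #13, #14, #16, #17 not counted).
Of those, in Group II: #6, #12 → 2.

2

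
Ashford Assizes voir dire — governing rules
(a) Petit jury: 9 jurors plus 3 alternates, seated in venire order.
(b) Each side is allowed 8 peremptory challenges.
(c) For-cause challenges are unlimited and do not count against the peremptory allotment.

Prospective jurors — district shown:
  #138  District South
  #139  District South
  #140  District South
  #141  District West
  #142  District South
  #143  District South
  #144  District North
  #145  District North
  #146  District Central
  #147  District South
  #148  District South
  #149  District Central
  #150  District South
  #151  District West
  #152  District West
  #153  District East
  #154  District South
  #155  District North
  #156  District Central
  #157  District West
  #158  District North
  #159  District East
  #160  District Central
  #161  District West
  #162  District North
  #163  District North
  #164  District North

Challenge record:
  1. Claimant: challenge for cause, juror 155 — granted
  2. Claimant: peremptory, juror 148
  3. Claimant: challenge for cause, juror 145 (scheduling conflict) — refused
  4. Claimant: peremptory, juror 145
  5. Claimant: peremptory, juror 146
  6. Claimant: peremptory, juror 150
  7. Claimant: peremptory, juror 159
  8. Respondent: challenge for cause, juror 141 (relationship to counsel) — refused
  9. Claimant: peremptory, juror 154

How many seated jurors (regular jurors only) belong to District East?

Removed: #145, #146, #148, #150, #154, #155, #159.
Seated jurors 1–9: #138, #139, #140, #141, #142, #143, #144, #147, #149 (alternates #151, #152, #153 not counted).
None of those are in District East → 0.

0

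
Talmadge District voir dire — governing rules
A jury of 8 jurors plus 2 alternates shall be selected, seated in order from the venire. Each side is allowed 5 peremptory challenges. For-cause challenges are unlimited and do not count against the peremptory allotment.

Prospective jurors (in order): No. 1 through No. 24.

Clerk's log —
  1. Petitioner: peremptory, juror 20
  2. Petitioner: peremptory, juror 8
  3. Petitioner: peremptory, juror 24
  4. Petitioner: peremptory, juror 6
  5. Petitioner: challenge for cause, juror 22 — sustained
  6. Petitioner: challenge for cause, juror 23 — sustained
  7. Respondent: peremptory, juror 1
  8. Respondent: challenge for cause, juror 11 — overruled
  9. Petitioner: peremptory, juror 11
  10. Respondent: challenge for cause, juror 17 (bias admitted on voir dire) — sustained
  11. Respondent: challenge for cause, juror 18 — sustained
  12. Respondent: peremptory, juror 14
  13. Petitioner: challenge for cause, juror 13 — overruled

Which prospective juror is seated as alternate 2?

15

Removed: #1, #6, #8, #11, #14, #17, #18, #20, #22, #23, #24. (#13 stays — for-cause denied.)
Seating in order: seats 1–8 → #2, #3, #4, #5, #7, #9, #10, #12; alternates → #13, #15.
So alternate 2 is #15.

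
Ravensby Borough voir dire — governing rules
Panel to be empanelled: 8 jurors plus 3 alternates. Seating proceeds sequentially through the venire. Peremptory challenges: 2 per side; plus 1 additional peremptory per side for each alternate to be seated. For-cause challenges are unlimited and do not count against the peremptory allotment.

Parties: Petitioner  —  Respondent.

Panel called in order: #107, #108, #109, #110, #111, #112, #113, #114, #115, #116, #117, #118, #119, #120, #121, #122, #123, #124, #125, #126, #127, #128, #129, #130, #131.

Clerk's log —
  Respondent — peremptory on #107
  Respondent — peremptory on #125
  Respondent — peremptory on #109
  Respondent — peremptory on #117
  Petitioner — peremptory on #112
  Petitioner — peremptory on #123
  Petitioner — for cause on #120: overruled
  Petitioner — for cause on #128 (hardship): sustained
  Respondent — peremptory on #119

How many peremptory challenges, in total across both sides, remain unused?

3

Petitioner allotment: 2 base + 1 × 3 alternates = 5. Respondent allotment: 2 base + 1 × 3 alternates = 5.
Petitioner peremptories used: #112, #123 — 2 (for-cause on #120, #128 don't count).
Respondent peremptories used: #107, #125, #109, #117, #119 — 5.
Remaining: (5 − 2) + (5 − 5) = 3.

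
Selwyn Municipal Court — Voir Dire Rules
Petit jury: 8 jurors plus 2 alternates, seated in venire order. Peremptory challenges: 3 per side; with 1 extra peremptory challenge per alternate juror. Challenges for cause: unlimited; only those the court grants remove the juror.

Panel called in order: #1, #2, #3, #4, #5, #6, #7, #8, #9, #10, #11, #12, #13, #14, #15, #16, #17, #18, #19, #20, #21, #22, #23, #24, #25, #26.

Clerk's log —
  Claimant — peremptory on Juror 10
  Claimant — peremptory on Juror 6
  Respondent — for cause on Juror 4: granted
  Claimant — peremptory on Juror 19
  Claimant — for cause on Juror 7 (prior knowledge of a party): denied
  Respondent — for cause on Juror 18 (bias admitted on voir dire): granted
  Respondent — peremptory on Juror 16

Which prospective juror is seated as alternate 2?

13

Removed: #4, #6, #10, #16, #18, #19. (#7 stays — for-cause denied.)
Seating in order: seats 1–8 → #1, #2, #3, #5, #7, #8, #9, #11; alternates → #12, #13.
So alternate 2 is #13.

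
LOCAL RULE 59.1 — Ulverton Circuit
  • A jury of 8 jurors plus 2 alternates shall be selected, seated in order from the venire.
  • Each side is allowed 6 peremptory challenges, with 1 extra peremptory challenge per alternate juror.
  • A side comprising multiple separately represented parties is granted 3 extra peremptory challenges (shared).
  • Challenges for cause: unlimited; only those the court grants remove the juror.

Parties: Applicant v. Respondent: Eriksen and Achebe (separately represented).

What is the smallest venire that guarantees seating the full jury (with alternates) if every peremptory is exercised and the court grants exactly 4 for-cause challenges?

33

Seats to fill: 8 + 2 alternates = 10.
Peremptories — Applicant: 6 + 1×2 = 8; Respondent: 6 + 1×2 + 3 = 11; total 19.
For-cause removals: 4.
Minimum venire: 10 + 19 + 4 = 33.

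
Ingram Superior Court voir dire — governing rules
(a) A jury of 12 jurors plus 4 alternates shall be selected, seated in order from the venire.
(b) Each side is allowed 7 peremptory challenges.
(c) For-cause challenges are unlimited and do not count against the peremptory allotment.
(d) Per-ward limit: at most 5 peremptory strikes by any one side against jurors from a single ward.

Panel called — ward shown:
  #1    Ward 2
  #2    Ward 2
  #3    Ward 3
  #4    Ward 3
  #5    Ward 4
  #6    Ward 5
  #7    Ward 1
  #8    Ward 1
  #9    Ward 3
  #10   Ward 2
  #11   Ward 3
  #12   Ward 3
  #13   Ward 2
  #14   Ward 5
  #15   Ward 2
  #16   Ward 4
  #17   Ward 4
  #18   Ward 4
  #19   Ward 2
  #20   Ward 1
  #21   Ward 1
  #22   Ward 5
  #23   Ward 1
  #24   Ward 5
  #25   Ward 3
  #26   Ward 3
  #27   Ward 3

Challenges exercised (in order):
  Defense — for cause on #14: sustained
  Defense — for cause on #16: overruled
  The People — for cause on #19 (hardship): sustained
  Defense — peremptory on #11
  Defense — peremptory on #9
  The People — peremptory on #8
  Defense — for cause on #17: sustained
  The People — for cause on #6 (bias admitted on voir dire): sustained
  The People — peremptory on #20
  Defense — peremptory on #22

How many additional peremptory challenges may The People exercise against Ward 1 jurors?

The People peremptories so far: #8, #20 — 2 of 7 used, 5 left overall.
Against Ward 1: #8, #20 — 2 used; per-ward cap 5 leaves 3.
Binding limit: min(5, 3) = 3.

3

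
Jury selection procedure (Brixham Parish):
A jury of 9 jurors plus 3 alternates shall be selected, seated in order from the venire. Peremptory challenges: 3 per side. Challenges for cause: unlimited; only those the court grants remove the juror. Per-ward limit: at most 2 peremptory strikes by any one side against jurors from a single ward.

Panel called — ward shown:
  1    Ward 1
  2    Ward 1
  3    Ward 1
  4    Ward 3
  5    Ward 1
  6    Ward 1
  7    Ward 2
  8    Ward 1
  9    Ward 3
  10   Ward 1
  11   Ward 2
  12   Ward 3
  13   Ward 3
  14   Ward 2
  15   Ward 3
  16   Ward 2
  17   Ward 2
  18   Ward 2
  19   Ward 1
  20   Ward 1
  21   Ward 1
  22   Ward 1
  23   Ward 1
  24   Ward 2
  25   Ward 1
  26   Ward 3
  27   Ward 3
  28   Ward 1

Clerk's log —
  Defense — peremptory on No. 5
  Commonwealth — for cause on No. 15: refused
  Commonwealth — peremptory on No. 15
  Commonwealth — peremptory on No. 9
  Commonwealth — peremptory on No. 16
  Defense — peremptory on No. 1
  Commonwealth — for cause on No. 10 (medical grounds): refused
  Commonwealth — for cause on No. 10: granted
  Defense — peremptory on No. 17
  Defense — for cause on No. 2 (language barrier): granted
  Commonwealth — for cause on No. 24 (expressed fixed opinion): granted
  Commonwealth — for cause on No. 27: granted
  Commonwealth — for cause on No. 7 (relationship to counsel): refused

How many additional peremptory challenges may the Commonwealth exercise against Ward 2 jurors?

Commonwealth peremptories so far: #15, #9, #16 — 3 of 3 used, 0 left overall.
Against Ward 2: #16 — 1 used; per-ward cap 2 leaves 1.
Binding limit: min(0, 1) = 0.

0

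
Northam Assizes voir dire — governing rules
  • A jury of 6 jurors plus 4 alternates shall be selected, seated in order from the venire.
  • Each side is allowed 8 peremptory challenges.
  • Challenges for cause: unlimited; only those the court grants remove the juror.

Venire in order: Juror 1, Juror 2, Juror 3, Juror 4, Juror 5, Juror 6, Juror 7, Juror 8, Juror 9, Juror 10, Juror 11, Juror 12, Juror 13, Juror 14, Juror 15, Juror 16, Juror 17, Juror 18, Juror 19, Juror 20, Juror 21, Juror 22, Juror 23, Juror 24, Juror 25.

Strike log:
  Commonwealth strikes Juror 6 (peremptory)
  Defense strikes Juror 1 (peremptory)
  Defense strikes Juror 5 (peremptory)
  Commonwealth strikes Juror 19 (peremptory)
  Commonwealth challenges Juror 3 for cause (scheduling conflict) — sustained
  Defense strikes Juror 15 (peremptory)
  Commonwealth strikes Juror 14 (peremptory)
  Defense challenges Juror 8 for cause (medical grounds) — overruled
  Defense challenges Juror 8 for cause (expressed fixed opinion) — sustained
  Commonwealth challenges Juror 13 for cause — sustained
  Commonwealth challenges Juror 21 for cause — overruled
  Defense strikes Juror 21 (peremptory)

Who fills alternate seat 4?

18

Removed: #1, #3, #5, #6, #8, #13, #14, #15, #19, #21.
Seating in order: seats 1–6 → #2, #4, #7, #9, #10, #11; alternates → #12, #16, #17, #18.
So alternate 4 is #18.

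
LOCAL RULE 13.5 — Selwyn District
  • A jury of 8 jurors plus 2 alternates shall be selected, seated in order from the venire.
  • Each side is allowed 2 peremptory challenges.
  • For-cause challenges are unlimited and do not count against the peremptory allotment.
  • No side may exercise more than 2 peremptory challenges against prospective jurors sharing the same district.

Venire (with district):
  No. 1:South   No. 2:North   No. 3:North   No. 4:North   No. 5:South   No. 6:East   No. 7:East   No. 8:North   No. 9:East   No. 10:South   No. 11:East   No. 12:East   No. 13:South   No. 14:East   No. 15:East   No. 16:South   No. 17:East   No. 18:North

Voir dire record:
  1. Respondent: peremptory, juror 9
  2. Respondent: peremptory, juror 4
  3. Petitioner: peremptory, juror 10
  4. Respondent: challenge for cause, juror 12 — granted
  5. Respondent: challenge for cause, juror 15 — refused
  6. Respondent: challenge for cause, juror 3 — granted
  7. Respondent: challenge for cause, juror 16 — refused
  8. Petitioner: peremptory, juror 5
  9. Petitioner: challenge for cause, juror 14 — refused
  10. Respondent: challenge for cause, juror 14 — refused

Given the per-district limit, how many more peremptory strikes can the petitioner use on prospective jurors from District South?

0

Petitioner peremptories so far: #10, #5 — 2 of 2 used, 0 left overall.
Against District South: #10, #5 — 2 used; per-district cap 2 leaves 0.
Binding limit: min(0, 0) = 0.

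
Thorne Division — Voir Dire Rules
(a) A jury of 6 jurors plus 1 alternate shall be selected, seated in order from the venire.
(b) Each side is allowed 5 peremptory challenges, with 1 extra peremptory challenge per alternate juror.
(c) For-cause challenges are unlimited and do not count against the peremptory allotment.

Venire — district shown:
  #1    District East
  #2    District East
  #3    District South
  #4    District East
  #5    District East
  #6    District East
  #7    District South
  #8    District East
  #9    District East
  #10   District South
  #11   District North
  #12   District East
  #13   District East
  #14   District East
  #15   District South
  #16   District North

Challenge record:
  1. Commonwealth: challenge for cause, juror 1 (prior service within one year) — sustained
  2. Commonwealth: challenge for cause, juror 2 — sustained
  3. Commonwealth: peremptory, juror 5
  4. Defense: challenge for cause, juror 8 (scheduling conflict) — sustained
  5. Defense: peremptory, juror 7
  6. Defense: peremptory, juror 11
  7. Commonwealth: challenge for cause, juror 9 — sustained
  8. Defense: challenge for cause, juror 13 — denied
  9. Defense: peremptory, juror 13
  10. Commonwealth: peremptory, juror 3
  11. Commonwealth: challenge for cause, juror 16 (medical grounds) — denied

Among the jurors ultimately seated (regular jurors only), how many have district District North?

Removed: #1, #2, #3, #5, #7, #8, #9, #11, #13.
Seated jurors 1–6: #4, #6, #10, #12, #14, #15 (alternates #16 not counted).
None of those are in District North → 0.

0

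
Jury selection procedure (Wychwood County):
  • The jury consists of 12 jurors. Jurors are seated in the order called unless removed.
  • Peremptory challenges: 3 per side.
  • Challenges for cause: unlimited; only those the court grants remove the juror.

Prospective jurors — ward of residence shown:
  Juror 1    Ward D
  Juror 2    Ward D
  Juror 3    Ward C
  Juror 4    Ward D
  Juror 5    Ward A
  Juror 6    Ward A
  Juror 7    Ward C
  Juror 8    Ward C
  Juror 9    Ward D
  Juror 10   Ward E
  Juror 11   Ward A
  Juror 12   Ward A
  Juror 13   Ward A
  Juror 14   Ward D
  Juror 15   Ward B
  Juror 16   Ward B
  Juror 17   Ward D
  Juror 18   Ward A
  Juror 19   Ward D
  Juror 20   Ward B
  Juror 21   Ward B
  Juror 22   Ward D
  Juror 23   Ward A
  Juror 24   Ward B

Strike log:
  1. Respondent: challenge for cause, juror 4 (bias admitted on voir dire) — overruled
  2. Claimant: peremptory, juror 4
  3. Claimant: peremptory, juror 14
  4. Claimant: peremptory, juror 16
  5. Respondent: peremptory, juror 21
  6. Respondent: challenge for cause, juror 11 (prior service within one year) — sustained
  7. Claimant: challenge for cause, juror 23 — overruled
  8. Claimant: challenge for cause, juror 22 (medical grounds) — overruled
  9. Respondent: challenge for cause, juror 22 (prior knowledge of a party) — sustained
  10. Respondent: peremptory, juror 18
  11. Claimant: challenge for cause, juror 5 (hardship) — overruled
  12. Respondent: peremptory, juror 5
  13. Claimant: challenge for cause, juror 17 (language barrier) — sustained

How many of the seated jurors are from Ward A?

3

Removed: #4, #5, #11, #14, #16, #17, #18, #21, #22.
Seated jurors 1–12: #1, #2, #3, #6, #7, #8, #9, #10, #12, #13, #15, #19.
Of those, in Ward A: #6, #12, #13 → 3.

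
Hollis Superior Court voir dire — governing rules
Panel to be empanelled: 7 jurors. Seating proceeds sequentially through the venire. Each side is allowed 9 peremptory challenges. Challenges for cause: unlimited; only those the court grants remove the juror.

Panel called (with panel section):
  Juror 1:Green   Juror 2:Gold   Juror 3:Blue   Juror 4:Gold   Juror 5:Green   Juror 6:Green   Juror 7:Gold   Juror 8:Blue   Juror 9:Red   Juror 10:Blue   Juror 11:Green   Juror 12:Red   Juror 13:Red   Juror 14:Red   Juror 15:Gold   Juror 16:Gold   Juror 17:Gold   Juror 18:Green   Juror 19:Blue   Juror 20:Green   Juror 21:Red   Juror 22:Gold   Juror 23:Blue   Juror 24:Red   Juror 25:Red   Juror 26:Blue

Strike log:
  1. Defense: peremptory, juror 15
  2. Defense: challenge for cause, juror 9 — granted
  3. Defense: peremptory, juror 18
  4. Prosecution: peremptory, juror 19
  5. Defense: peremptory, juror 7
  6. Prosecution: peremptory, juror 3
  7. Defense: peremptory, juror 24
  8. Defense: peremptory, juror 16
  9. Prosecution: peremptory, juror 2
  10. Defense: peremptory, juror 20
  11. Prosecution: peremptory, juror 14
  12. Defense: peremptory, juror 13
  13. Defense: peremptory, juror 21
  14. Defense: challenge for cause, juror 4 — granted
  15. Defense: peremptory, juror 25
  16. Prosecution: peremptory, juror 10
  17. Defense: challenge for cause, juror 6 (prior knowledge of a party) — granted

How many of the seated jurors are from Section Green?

3

Removed: #2, #3, #4, #6, #7, #9, #10, #13, #14, #15, #16, #18, #19, #20, #21, #24, #25.
Seated jurors 1–7: #1, #5, #8, #11, #12, #17, #22.
Of those, in Section Green: #1, #5, #11 → 3.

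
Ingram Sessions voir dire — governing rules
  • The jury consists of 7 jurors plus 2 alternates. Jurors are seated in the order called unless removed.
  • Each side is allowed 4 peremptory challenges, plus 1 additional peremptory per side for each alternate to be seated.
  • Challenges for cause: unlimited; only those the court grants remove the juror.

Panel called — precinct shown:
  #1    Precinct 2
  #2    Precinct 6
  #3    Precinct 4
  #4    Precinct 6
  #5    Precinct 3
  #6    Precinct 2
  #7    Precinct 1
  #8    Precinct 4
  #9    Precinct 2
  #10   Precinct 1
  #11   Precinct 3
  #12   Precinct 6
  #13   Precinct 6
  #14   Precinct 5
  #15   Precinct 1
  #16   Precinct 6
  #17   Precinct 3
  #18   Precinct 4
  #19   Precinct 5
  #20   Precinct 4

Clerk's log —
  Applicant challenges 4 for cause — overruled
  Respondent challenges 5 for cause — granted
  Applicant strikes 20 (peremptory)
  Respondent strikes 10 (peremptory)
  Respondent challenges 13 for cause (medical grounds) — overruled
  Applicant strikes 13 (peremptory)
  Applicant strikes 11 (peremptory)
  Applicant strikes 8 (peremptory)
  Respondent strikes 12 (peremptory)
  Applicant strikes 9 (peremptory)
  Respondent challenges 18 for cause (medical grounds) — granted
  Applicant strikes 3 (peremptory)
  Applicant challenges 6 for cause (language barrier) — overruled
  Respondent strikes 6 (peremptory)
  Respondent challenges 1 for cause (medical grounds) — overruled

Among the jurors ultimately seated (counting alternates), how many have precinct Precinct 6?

Removed: #3, #5, #6, #8, #9, #10, #11, #12, #13, #18, #20.
Seated (9 incl. alternates): #1, #2, #4, #7, #14, #15, #16, #17, #19.
Of those, in Precinct 6: #2, #4, #16 → 3.

3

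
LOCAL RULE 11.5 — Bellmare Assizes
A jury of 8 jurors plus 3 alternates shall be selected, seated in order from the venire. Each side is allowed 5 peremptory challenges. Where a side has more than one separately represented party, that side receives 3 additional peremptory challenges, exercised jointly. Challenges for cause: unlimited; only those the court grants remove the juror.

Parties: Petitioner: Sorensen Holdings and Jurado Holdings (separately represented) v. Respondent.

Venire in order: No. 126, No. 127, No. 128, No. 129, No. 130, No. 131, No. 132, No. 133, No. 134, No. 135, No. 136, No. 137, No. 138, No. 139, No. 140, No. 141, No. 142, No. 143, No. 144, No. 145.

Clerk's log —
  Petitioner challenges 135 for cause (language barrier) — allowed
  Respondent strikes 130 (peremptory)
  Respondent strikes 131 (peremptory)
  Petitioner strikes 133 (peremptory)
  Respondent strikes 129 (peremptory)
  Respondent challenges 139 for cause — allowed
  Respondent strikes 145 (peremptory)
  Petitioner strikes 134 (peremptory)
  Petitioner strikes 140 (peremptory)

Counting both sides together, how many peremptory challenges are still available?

Petitioner allotment: 5 base + 3 multi-party = 8. Respondent allotment: 5.
Petitioner peremptories used: #133, #134, #140 — 3 (the for-cause on #135 doesn't count).
Respondent peremptories used: #130, #131, #129, #145 — 4 (the for-cause on #139 doesn't count).
Remaining: (8 − 3) + (5 − 4) = 6.

6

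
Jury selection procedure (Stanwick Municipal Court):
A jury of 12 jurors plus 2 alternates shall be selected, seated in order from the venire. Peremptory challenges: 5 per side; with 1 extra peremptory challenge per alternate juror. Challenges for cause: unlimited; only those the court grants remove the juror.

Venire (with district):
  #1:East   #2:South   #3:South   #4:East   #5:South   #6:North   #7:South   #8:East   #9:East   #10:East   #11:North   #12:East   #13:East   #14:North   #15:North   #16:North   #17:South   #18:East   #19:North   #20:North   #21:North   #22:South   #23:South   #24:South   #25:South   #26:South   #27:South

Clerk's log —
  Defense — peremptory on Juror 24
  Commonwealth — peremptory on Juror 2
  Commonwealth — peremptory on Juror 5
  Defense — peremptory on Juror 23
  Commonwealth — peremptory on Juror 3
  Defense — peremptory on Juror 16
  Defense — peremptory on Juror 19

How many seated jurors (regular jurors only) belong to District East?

7

Removed: #2, #3, #5, #16, #19, #23, #24.
Seated jurors 1–12: #1, #4, #6, #7, #8, #9, #10, #11, #12, #13, #14, #15 (alternates #17, #18 not counted).
Of those, in District East: #1, #4, #8, #9, #10, #12, #13 → 7.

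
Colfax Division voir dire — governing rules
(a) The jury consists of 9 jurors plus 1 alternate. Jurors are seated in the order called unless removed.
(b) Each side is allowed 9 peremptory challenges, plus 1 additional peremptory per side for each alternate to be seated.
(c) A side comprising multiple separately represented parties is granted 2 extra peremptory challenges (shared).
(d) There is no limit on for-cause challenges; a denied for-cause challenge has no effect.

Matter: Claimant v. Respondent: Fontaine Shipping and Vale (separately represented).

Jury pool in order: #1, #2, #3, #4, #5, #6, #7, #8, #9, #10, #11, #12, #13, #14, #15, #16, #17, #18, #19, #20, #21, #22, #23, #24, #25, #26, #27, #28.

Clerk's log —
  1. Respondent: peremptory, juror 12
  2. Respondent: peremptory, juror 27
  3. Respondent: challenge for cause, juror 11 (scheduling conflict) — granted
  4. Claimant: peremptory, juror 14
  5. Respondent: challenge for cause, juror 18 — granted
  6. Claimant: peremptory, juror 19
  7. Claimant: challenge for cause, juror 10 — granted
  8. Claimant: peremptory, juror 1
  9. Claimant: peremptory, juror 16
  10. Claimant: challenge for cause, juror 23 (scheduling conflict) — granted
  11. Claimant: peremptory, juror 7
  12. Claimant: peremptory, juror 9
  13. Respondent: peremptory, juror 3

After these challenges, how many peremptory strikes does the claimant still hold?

Claimant allotment: 9 base + 1 × 1 alternate = 10.
Claimant peremptories used: #14, #19, #1, #16, #7, #9 — 6 (for-cause on #10, #23 don't count).
Remaining: 10 − 6 = 4.

4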